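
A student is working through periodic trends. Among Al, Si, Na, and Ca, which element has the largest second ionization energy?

IE_2 is the cost of taking one more electron from the +1 cation: Al⁺ still has 2 valence electrons; Si⁺ still has 3 valence electrons; Na⁺ is the bare [Ne] core; Ca⁺ still has 1 valence electron.
Pulling an electron out of a noble-gas core costs far more than removing a remaining valence electron, so Na sits at the high end of IE_2.
Valence configurations: Al⁺ [Ne]3s², Si⁺ [Ne]3s²3p¹, Ca⁺ [Ar]4s¹.
Si⁺ loses a lone 3p electron whereas Al⁺ must break into a filled 3s² pair, so IE_2(Al) > IE_2(Si) even though Si has the higher nuclear charge.
The numbers (kJ/mol): Al 1817, Si 1577, Na 4562, Ca 1145.
Putting it together, IE_2: Ca < Si < Al < Na.

Na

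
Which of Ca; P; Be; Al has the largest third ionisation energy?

The third ionization energy removes an electron from the +2 ion. For each element: Ca²⁺ is the bare [Ar] core; P²⁺ still has 3 valence electrons; Be²⁺ is the bare [He] core; Al²⁺ still has 1 valence electron.
Pulling an electron out of a noble-gas core costs far more than removing a remaining valence electron, so Ca and Be sit at the high end of IE_3.
Valence configurations: P²⁺ [Ne]3s²3p¹, Al²⁺ [Ne]3s¹.
Tabulated IE_3 (kJ/mol): Ca 4912, P 2914, Be 14849, Al 2745.
Overall IE_3 order: Al < P < Ca < Be.

Be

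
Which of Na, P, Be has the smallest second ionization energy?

Be

The second ionization energy removes an electron from the +1 ion. For each element: Na⁺ is the bare [Ne] core; P⁺ still has 4 valence electrons; Be⁺ still has 1 valence electron.
Core electrons are held far more tightly than valence electrons, so Na tops the IE_2 order.
Valence configurations: P⁺ [Ne]3s²3p², Be⁺ [He]2s¹.
Approximate IE_2 values (kJ/mol): Na 4562, P 1907, Be 1757.
Overall IE_2 order: Be < P < Na.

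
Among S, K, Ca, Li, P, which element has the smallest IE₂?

Consider each +1 ion: S⁺ still has 5 valence electrons; K⁺ is the bare [Ar] core; Ca⁺ still has 1 valence electron; Li⁺ is the bare [He] core; P⁺ still has 4 valence electrons.
Breaking into a closed-shell core is much more expensive than removing a leftover valence electron — K and Li have the largest IE_2 here.
Valence configurations: S⁺ [Ne]3s²3p³, Ca⁺ [Ar]4s¹, P⁺ [Ne]3s²3p².
Approximate IE_2 values (kJ/mol): S 2252, K 3052, Ca 1145, Li 7298, P 1907.
Hence IE_2: Ca < P < S < K < Li.

Ca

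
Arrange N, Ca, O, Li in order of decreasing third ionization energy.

Consider each +2 ion: N²⁺ still has 3 valence electrons; Ca²⁺ is the bare [Ar] core; O²⁺ still has 4 valence electrons; Li²⁺ is already 1 electron into the core.
Usually core removal costs more than valence removal, but here the competition is close: a tightly held n=2 valence electron can cost more to remove than an n=3 core electron, so the actual values have to decide it.
Valence configurations: N²⁺ [He]2s²2p¹, O²⁺ [He]2s²2p².
The numbers (kJ/mol): N 4578, Ca 4912, O 5300, Li 11815.
Putting it together, IE_3: N < Ca < O < Li.

Li > O > Ca > N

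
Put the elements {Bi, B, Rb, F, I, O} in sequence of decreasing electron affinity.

Electron affinity generally becomes more exothermic across a period toward the halogens and less exothermic down a group.
Neither a single period nor a single group — weigh both effects.
Rb > B: this pair runs against the simple trend — see the exception note.
Bi > Rb: the two effects oppose for this pair; the across-period effect wins (91 vs 47 kJ/mol).
O > Bi: relative to Bi, both the across-period and down-group shifts push O's electron affinity up.
I > O: period and group pull opposite ways; the across-period shift dominates (295 vs 141 kJ/mol).
F > I: they share group 17; the group trend gives F the larger value.
Note the exception: Rb has a higher electron affinity than B, contrary to the simple trend — B's ns²np¹ configuration gives only a small electron affinity — the sparsely filled np subshell binds an added electron weakly.
Tabulated electron affinity (kJ/mol): B 27, O 141, F 328, Rb 47, I 295, Bi 91.
So from highest to lowest: F > I > O > Bi > Rb > B.

F > I > O > Bi > Rb > B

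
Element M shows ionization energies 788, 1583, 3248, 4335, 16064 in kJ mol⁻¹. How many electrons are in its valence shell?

4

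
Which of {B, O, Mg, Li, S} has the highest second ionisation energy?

Consider each +1 ion: B⁺ still has 2 valence electrons; O⁺ still has 5 valence electrons; Mg⁺ still has 1 valence electron; Li⁺ is the bare [He] core; S⁺ still has 5 valence electrons.
Pulling an electron out of a noble-gas core costs far more than removing a remaining valence electron, so Li sits at the high end of IE_2.
Valence configurations: B⁺ [He]2s², O⁺ [He]2s²2p³, Mg⁺ [Ne]3s¹, S⁺ [Ne]3s²3p³.
The numbers (kJ/mol): B 2427, O 3388, Mg 1451, Li 7298, S 2252.
Overall IE_2 order: Mg < S < B < O < Li.

Li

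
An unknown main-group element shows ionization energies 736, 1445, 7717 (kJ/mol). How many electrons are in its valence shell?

2

Look for the largest jump between consecutive ionization energies: IE3/IE2 ≈ 5.3, far larger than any earlier ratio.
That jump marks the point where a core electron is being removed. So the atom has 2 valence electrons.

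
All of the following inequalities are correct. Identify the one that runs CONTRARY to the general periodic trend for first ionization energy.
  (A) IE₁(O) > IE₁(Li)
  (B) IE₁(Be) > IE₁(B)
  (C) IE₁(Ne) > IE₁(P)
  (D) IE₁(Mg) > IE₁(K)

The general trend: first ionization energy increases across a period and decreases down a group.
(A) O (period 2, group 16) vs Li (period 2, group 1): the stated order agrees with the simple trend.
(B) Be (period 2, group 2) vs B (period 2, group 13): the stated order contradicts the simple trend.
(C) Ne (period 2, group 18) vs P (period 3, group 15): the stated order agrees with the simple trend.
(D) Mg (period 3, group 2) vs K (period 4, group 1): the stated order agrees with the simple trend.
The exception is (B): removing B's lone 2p electron is easier than breaking Be's filled 2s².

(B)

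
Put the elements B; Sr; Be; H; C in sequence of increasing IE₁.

H is in period 1, group 1; Be is in period 2, group 2; B is in period 2, group 13; C is in period 2, group 14; Sr is in period 5, group 2.
Removing the outermost electron gets harder across a period and easier down a group.
Neither a single period nor a single group — weigh both effects.
B > Sr: relative to Sr, both the across-period and down-group shifts push B's first ionization energy up.
Be > B: this pair runs against the simple trend — see the exception note.
C > Be: both are in period 2; the period trend gives C the larger value.
H > C: period and group pull opposite ways; the down-group shift dominates (1312 vs 1086 kJ/mol).
Note the exception: Be has a higher first ionization energy than B, contrary to the simple trend — removing B's lone 2p electron is easier than breaking Be's filled 2s².
Approximate values (kJ/mol): H 1312, Be 900, B 801, C 1086, Sr 550.
So from lowest to highest: Sr < B < Be < C < H.

Sr, B, Be, C, H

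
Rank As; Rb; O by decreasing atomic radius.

Rb, As, O

O is in period 2, group 16; As is in period 4, group 15; Rb is in period 5, group 1.
Radius decreases left→right (rising Z_eff, same n) and increases top→bottom (higher n).
Neither a single period nor a single group — weigh both effects.
As > O: relative to O, both the across-period and down-group shifts push As's atomic radius up.
Rb > As: both effects reinforce here, so Rb is clearly the larger of the two.
Tabulated atomic radius (pm): O 63, As 121, Rb 210.
So from largest to smallest: Rb > As > O.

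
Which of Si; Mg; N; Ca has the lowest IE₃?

IE_3 is the cost of taking one more electron from the +2 cation: Si²⁺ still has 2 valence electrons; Mg²⁺ is the bare [Ne] core; N²⁺ still has 3 valence electrons; Ca²⁺ is the bare [Ar] core.
Core electrons are held far more tightly than valence electrons, so Ca and Mg top the IE_3 order.
Valence configurations: Si²⁺ [Ne]3s², N²⁺ [He]2s²2p¹.
The numbers (kJ/mol): Si 3232, Mg 7733, N 4578, Ca 4912.
Hence IE_3: Si < N < Ca < Mg.

Si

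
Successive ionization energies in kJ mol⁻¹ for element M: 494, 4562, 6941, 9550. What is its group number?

Group 1

Look for the largest jump between consecutive ionization energies: IE2/IE1 ≈ 9.2, far larger than any earlier ratio.
That jump marks the point where a core electron is being removed. So the atom has 1 valence electron.
A main-group element with 1 valence electron is in group 1.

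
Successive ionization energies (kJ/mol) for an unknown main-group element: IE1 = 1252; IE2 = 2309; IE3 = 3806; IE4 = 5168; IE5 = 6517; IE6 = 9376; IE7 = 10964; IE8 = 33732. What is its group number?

Look for the largest jump between consecutive ionization energies: IE8/IE7 ≈ 3.1, far larger than any earlier ratio.
That jump marks the point where a core electron is being removed. So the atom has 7 valence electrons.
A main-group element with 7 valence electrons is in group 17.

Group 17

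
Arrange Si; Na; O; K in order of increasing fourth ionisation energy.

Si < K < O < Na

After 3 electrons have been removed, what remains? Si³⁺ still has 1 valence electron; Na³⁺ is already 2 electrons into the core; O³⁺ still has 3 valence electrons; K³⁺ is already 2 electrons into the core.
Usually core removal costs more than valence removal, but here the competition is close: a tightly held n=2 valence electron can cost more to remove than an n=3 core electron, so the actual values have to decide it.
Valence configurations: Si³⁺ [Ne]3s¹, O³⁺ [He]2s²2p¹.
Approximate IE_4 values (kJ/mol): Si 4356, Na 9543, O 7469, K 5877.
So the fourth ionization energies run Si < K < O < Na.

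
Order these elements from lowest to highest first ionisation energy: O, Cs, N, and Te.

Cs, Te, O, N

Across a period the outer electron is held more tightly (higher IE₁); down a group it sits in a higher shell, more shielded, and comes off more easily.
Neither a single period nor a single group — weigh both effects.
Te > Cs: both effects reinforce here, so Te is clearly the higher of the two.
O > Te: they share group 16; the group trend gives O the larger value.
N > O: this pair runs against the simple trend — see the exception note.
Note the exception: N has a higher first ionization energy than O, contrary to the simple trend — pairing an electron in O's 2p⁴ costs repulsion energy, so O ionizes more easily than half-filled N (2p³).
For reference (kJ/mol): N 1402, O 1314, Te 869, Cs 376.
So from lowest to highest: Cs < Te < O < N.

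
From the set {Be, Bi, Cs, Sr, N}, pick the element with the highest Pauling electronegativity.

Be is in period 2, group 2; N is in period 2, group 15; Sr is in period 5, group 2; Cs is in period 6, group 1; Bi is in period 6, group 15.
Atoms toward the upper right of the periodic table pull bonding electrons most strongly.
These span different periods and groups, so the two trends combine.
Sr > Cs: both effects reinforce here, so Sr is clearly the higher of the two.
Be > Sr: they share group 2; the group trend gives Be the larger value.
Bi > Be: the two effects oppose for this pair; the across-period effect wins (2.02 vs 1.57).
N > Bi: N sits above Bi in group 15, so the down-group effect alone puts N higher.
Tabulated electronegativity (Pauling): Be 1.57, N 3.04, Sr 0.95, Cs 0.79, Bi 2.02.
The highest Pauling electronegativity among these belongs to N.

N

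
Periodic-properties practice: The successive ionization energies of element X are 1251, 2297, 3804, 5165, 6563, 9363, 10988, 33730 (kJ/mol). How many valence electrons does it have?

Look for the largest jump between consecutive ionization energies: IE8/IE7 ≈ 3.1, far larger than any earlier ratio.
That jump marks the point where a core electron is being removed. So the atom has 7 valence electrons.

7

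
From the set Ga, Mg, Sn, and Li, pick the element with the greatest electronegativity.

Sn

Li is in period 2, group 1; Mg is in period 3, group 2; Ga is in period 4, group 13; Sn is in period 5, group 14.
EN rises left→right (higher Z_eff, smaller atoms) and falls top→bottom (larger, more shielded atoms).
These sit on a diagonal, where the across-period and down-group effects partly cancel.
Mg > Li: period and group pull opposite ways; the across-period shift dominates (1.31 vs 0.98).
Ga > Mg: period and group pull opposite ways; the across-period shift dominates (1.81 vs 1.31).
Sn > Ga: the two effects oppose for this pair; the across-period effect wins (1.96 vs 1.81).
For reference (Pauling): Li 0.98, Mg 1.31, Ga 1.81, Sn 1.96.
The greatest electronegativity among these belongs to Sn.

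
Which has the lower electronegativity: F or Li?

Li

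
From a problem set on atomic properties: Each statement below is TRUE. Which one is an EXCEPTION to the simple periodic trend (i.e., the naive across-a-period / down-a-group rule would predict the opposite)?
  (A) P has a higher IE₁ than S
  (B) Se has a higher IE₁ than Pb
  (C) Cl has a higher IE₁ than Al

(A)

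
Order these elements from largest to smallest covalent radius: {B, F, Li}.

Li is in period 2, group 1; B is in period 2, group 13; F is in period 2, group 17.
Radius decreases left→right (rising Z_eff, same n) and increases top→bottom (higher n).
All lie in period 2, so atomic radius increases right to left.
So from largest to smallest: Li > B > F.

Li > B > F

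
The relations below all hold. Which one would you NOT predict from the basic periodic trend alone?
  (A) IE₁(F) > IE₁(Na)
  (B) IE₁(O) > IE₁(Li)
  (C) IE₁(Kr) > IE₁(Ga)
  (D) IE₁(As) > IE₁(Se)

(D)

The general trend: IE₁ increases across a period and decreases down a group.
(A) F (period 2, group 17) vs Na (period 3, group 1): the stated order agrees with the simple trend.
(B) O (period 2, group 16) vs Li (period 2, group 1): the stated order agrees with the simple trend.
(C) Kr (period 4, group 18) vs Ga (period 4, group 13): the stated order agrees with the simple trend.
(D) As (period 4, group 15) vs Se (period 4, group 16): the stated order contradicts the simple trend.
The exception is (D): Se (4p⁴) ionizes more easily than half-filled As (4p³).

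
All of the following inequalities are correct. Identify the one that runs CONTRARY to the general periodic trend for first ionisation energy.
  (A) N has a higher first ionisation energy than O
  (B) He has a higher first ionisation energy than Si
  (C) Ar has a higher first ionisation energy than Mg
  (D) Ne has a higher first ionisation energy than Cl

(A)

The general trend: first ionisation energy increases across a period and decreases down a group.
(A) N (period 2, group 15) vs O (period 2, group 16): the stated order contradicts the simple trend.
(B) He (period 1, group 18) vs Si (period 3, group 14): the stated order agrees with the simple trend.
(C) Ar (period 3, group 18) vs Mg (period 3, group 2): the stated order agrees with the simple trend.
(D) Ne (period 2, group 18) vs Cl (period 3, group 17): the stated order agrees with the simple trend.
The exception is (A): pairing an electron in O's 2p⁴ costs repulsion energy, so O ionizes more easily than half-filled N (2p³).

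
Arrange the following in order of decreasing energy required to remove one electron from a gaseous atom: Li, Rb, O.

O > Li > Rb

Li is in period 2, group 1; O is in period 2, group 16; Rb is in period 5, group 1.
IE₁ increases left→right with effective nuclear charge and decreases top→bottom as the valence shell moves farther out.
Neither a single period nor a single group — weigh both effects.
Li > Rb: Li sits above Rb in group 1, so the down-group effect alone puts Li higher.
O > Li: both are in period 2; the period trend gives O the larger value.
Approximate values (kJ/mol): Li 520, O 1314, Rb 403.
So from highest to lowest: O > Li > Rb.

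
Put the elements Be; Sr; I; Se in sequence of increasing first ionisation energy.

Sr, Be, Se, I

Be is in period 2, group 2; Se is in period 4, group 16; Sr is in period 5, group 2; I is in period 5, group 17.
IE₁ increases left→right with effective nuclear charge and decreases top→bottom as the valence shell moves farther out.
These span different periods and groups, so the two trends combine.
Be > Sr: they share group 2; the group trend gives Be the larger value.
Se > Be: period and group pull opposite ways; the across-period shift dominates (941 vs 900 kJ/mol).
I > Se: period and group pull opposite ways; the across-period shift dominates (1008 vs 941 kJ/mol).
Tabulated first ionization energy (kJ/mol): Be 900, Se 941, Sr 550, I 1008.
So from lowest to highest: Sr < Be < Se < I.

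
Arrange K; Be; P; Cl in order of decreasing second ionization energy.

The second ionization energy removes an electron from the +1 ion. For each element: K⁺ is the bare [Ar] core; Be⁺ still has 1 valence electron; P⁺ still has 4 valence electrons; Cl⁺ still has 6 valence electrons.
Breaking into a closed-shell core is much more expensive than removing a leftover valence electron — K has the largest IE_2 here.
Valence configurations: Be⁺ [He]2s¹, P⁺ [Ne]3s²3p², Cl⁺ [Ne]3s²3p⁴.
Approximate IE_2 values (kJ/mol): K 3052, Be 1757, P 1907, Cl 2298.
So the second ionization energies run Be < P < Cl < K.

K > Cl > P > Be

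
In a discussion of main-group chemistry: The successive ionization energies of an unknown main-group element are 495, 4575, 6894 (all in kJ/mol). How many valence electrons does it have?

Look for the largest jump between consecutive ionization energies: IE2/IE1 ≈ 9.2, far larger than any earlier ratio.
That jump marks the point where a core electron is being removed. So the atom has 1 valence electron.

1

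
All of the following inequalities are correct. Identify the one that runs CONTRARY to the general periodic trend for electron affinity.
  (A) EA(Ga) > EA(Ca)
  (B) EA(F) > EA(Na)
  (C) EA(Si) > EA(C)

The general trend: electron affinity increases across a period and decreases down a group.
(A) Ga (period 4, group 13) vs Ca (period 4, group 2): the stated order agrees with the simple trend.
(B) F (period 2, group 17) vs Na (period 3, group 1): the stated order agrees with the simple trend.
(C) Si (period 3, group 14) vs C (period 2, group 14): the stated order contradicts the simple trend.
The exception is (C): Si's larger, more diffuse 3p orbitals accept an added electron slightly more readily than C's compact 2p.

(C)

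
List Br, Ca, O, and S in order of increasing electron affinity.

O is in period 2, group 16; S is in period 3, group 16; Ca is in period 4, group 2; Br is in period 4, group 17.
Atoms with high Z_eff and room in the valence shell (especially the halogens) have the most exothermic electron affinities.
Here both period and group differ, so the two effects have to be weighed against each other.
O > Ca: relative to Ca, both the across-period and down-group shifts push O's electron affinity up.
S > O: this pair runs against the simple trend — see the exception note.
Br > S: the two effects oppose for this pair; the across-period effect wins (325 vs 200 kJ/mol).
Note the exception: S has a higher electron affinity than O, contrary to the simple trend — the compact 2p subshell of O repels the added electron more than S's larger 3p does.
For reference (kJ/mol): O 141, S 200, Ca 2, Br 325.
So from lowest to highest: Ca < O < S < Br.

Ca < O < S < Br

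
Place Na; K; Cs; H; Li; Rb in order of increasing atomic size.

H < Li < Na < K < Rb < Cs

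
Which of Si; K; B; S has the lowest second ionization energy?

IE_2 is the cost of taking one more electron from the +1 cation: Si⁺ still has 3 valence electrons; K⁺ is the bare [Ar] core; B⁺ still has 2 valence electrons; S⁺ still has 5 valence electrons.
Breaking into a closed-shell core is much more expensive than removing a leftover valence electron — K has the largest IE_2 here.
Valence configurations: Si⁺ [Ne]3s²3p¹, B⁺ [He]2s², S⁺ [Ne]3s²3p³.
Tabulated IE_2 (kJ/mol): Si 1577, K 3052, B 2427, S 2252.
So the second ionization energies run Si < S < B < K.

Si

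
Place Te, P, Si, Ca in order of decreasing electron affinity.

Te > Si > P > Ca

Si is in period 3, group 14; P is in period 3, group 15; Ca is in period 4, group 2; Te is in period 5, group 16.
Electron affinity generally becomes more exothermic across a period toward the halogens and less exothermic down a group.
Here both period and group differ, so the two effects have to be weighed against each other.
P > Ca: relative to Ca, both the across-period and down-group shifts push P's electron affinity up.
Si > P: this pair runs against the simple trend — see the exception note.
Te > Si: period and group pull opposite ways; the across-period shift dominates (190 vs 134 kJ/mol).
Note the exception: Si has a higher electron affinity than P, contrary to the simple trend — adding an electron to P's half-filled 3p³ is unfavourable, so Si (3p²) has the more exothermic EA.
Approximate values (kJ/mol): Si 134, P 72, Ca 2, Te 190.
So from highest to lowest: Te > Si > P > Ca.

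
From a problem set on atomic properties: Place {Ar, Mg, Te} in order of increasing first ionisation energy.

Mg < Te < Ar

Mg is in period 3, group 2; Ar is in period 3, group 18; Te is in period 5, group 16.
Removing the outermost electron gets harder across a period and easier down a group.
Here both period and group differ, so the two effects have to be weighed against each other.
Te > Mg: the two effects oppose for this pair; the across-period effect wins (869 vs 738 kJ/mol).
Ar > Te: relative to Te, both the across-period and down-group shifts push Ar's first ionization energy up.
Approximate values (kJ/mol): Mg 738, Ar 1521, Te 869.
So from lowest to highest: Mg < Te < Ar.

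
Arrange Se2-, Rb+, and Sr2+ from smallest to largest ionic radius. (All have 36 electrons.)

Sr2+, Rb+, Se2-

All of these have 36 electrons, so size is governed by nuclear charge alone: the more protons, the stronger the pull on the same electron cloud, and the smaller the ion.
Nuclear charges: Sr2+ (Z=38), Rb+ (Z=37), Se2- (Z=34).
Smallest to largest: Sr2+ < Rb+ < Se2-.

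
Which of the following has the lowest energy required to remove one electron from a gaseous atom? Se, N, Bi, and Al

N is in period 2, group 15; Al is in period 3, group 13; Se is in period 4, group 16; Bi is in period 6, group 15.
Across a period the outer electron is held more tightly (higher IE₁); down a group it sits in a higher shell, more shielded, and comes off more easily.
Here both period and group differ, so the two effects have to be weighed against each other.
Bi > Al: period and group pull opposite ways; the across-period shift dominates (703 vs 578 kJ/mol).
Se > Bi: relative to Bi, both the across-period and down-group shifts push Se's first ionization energy up.
N > Se: the two effects oppose for this pair; the down-group effect wins (1402 vs 941 kJ/mol).
Approximate values (kJ/mol): N 1402, Al 578, Se 941, Bi 703.
The lowest energy required to remove one electron from a gaseous atom among these belongs to Al.

Al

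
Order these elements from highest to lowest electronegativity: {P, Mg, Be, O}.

O > P > Be > Mg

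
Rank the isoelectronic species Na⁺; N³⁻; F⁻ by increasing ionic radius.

All of these have 10 electrons, so size is governed by nuclear charge alone: the more protons, the stronger the pull on the same electron cloud, and the smaller the ion.
Nuclear charges: Na⁺ (Z=11), F⁻ (Z=9), N³⁻ (Z=7).
Smallest to largest: Na⁺ < F⁻ < N³⁻.

Na⁺, F⁻, N³⁻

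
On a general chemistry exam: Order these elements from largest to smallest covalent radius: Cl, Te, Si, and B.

Te, Si, Cl, B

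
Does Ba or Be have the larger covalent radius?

Ba

Atomic radius shrinks across a period as nuclear charge pulls the same shell inward, and grows down a group as new shells are added.
All are in group 2, so atomic radius increases down the group.
So Ba has the larger covalent radius (Ba > Be).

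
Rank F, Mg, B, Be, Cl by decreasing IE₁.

Be is in period 2, group 2; B is in period 2, group 13; F is in period 2, group 17; Mg is in period 3, group 2; Cl is in period 3, group 17.
First ionization energy rises across a period (greater Z_eff holds electrons more tightly) and falls down a group (valence electrons are farther from the nucleus).
Here both period and group differ, so the two effects have to be weighed against each other.
B > Mg: both effects reinforce here, so B is clearly the higher of the two.
Be > B: this pair runs against the simple trend — see the exception note.
Cl > Be: period and group pull opposite ways; the across-period shift dominates (1251 vs 900 kJ/mol).
F > Cl: they share group 17; the group trend gives F the larger value.
Note the exception: Be has a higher first ionization energy than B, contrary to the simple trend — removing B's lone 2p electron is easier than breaking Be's filled 2s².
Tabulated first ionization energy (kJ/mol): Be 900, B 801, F 1681, Mg 738, Cl 1251.
So from highest to lowest: F > Cl > Be > B > Mg.

F, Cl, Be, B, Mg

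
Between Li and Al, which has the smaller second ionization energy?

Al

IE_2 is the cost of taking one more electron from the +1 cation: Li⁺ is the bare [He] core; Al⁺ still has 2 valence electrons.
Pulling an electron out of a noble-gas core costs far more than removing a remaining valence electron, so Li sits at the high end of IE_2.
Tabulated IE_2 (kJ/mol): Li 7298, Al 1817.
Overall IE_2 order: Al < Li.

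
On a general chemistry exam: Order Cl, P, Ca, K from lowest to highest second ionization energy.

Ca, P, Cl, K

Consider each +1 ion: Cl⁺ still has 6 valence electrons; P⁺ still has 4 valence electrons; Ca⁺ still has 1 valence electron; K⁺ is the bare [Ar] core.
Pulling an electron out of a noble-gas core costs far more than removing a remaining valence electron, so K sits at the high end of IE_2.
Valence configurations: Cl⁺ [Ne]3s²3p⁴, P⁺ [Ne]3s²3p², Ca⁺ [Ar]4s¹.
Tabulated IE_2 (kJ/mol): Cl 2298, P 1907, Ca 1145, K 3052.
Hence IE_2: Ca < P < Cl < K.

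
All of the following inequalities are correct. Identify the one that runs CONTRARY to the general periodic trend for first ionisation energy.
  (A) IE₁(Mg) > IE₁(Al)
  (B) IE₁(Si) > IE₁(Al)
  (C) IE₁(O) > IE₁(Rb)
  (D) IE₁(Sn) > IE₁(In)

(A)

The general trend: first ionisation energy increases across a period and decreases down a group.
(A) Mg (period 3, group 2) vs Al (period 3, group 13): the stated order contradicts the simple trend.
(B) Si (period 3, group 14) vs Al (period 3, group 13): the stated order agrees with the simple trend.
(C) O (period 2, group 16) vs Rb (period 5, group 1): the stated order agrees with the simple trend.
(D) Sn (period 5, group 14) vs In (period 5, group 13): the stated order agrees with the simple trend.
The exception is (A): Al's single 3p electron is easier to remove than one from Mg's filled 3s².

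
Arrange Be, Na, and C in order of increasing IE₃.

Consider each +2 ion: Be²⁺ is the bare [He] core; Na²⁺ is already 1 electron into the core; C²⁺ still has 2 valence electrons.
Core electrons are held far more tightly than valence electrons, so Na and Be top the IE_3 order.
Tabulated IE_3 (kJ/mol): Be 14849, Na 6910, C 4620.
Putting it together, IE_3: C < Na < Be.

C < Na < Be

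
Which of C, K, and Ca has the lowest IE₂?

Ca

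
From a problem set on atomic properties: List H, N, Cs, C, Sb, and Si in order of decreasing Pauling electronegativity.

N, C, H, Sb, Si, Cs

EN rises left→right (higher Z_eff, smaller atoms) and falls top→bottom (larger, more shielded atoms).
Here both period and group differ, so the two effects have to be weighed against each other.
Si > Cs: both effects reinforce here, so Si is clearly the higher of the two.
Sb > Si: period and group pull opposite ways; the across-period shift dominates (2.05 vs 1.90).
H > Sb: the two effects oppose for this pair; the down-group effect wins (2.20 vs 2.05).
C > H: period and group pull opposite ways; the across-period shift dominates (2.55 vs 2.20).
N > C: both are in period 2; the period trend gives N the larger value.
For reference (Pauling): H 2.20, C 2.55, N 3.04, Si 1.90, Sb 2.05, Cs 0.79.
So from highest to lowest: N > C > H > Sb > Si > Cs.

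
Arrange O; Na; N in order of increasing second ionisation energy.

N < O < Na

IE_2 is the cost of taking one more electron from the +1 cation: O⁺ still has 5 valence electrons; Na⁺ is the bare [Ne] core; N⁺ still has 4 valence electrons.
Pulling an electron out of a noble-gas core costs far more than removing a remaining valence electron, so Na sits at the high end of IE_2.
Valence configurations: O⁺ [He]2s²2p³, N⁺ [He]2s²2p².
Approximate IE_2 values (kJ/mol): O 3388, Na 4562, N 2856.
Putting it together, IE_2: N < O < Na.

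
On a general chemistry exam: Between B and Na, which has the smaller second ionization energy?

The second ionization energy removes an electron from the +1 ion. For each element: B⁺ still has 2 valence electrons; Na⁺ is the bare [Ne] core.
Breaking into a closed-shell core is much more expensive than removing a leftover valence electron — Na has the largest IE_2 here.
Approximate IE_2 values (kJ/mol): B 2427, Na 4562.
Overall IE_2 order: B < Na.

B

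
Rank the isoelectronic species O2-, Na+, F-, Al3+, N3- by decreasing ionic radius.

N3- > O2- > F- > Na+ > Al3+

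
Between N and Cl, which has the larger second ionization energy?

N

After 1 electron has been removed, what remains? N⁺ still has 4 valence electrons; Cl⁺ still has 6 valence electrons.
All are still removing valence electrons, so compare the +1 ions as you would atoms: IE_2 generally rises across a period (higher Z_eff) and falls down a group (larger shell), subject to the usual subshell exceptions.
Valence configurations: N⁺ [He]2s²2p², Cl⁺ [Ne]3s²3p⁴.
The numbers (kJ/mol): N 2856, Cl 2298.
Putting it together, IE_2: Cl < N.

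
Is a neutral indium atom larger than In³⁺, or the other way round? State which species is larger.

Forming In³⁺ removes 3 electrons from In. Fewer electrons for the same nuclear charge means less shielding and a higher Z_eff on the remaining electrons, and for main-group metals the entire outer shell is lost.
A cation is smaller than its parent atom: In³⁺ < In.

In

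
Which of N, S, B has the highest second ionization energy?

IE_2 is the cost of taking one more electron from the +1 cation: N⁺ still has 4 valence electrons; S⁺ still has 5 valence electrons; B⁺ still has 2 valence electrons.
All are still removing valence electrons, so compare the +1 ions as you would atoms: IE_2 generally rises across a period (higher Z_eff) and falls down a group (larger shell), subject to the usual subshell exceptions.
Valence configurations: N⁺ [He]2s²2p², S⁺ [Ne]3s²3p³, B⁺ [He]2s².
Tabulated IE_2 (kJ/mol): N 2856, S 2252, B 2427.
Putting it together, IE_2: S < B < N.

N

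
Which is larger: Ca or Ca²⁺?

Ca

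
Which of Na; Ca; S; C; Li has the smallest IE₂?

IE_2 is the cost of taking one more electron from the +1 cation: Na⁺ is the bare [Ne] core; Ca⁺ still has 1 valence electron; S⁺ still has 5 valence electrons; C⁺ still has 3 valence electrons; Li⁺ is the bare [He] core.
Pulling an electron out of a noble-gas core costs far more than removing a remaining valence electron, so Na and Li sit at the high end of IE_2.
Valence configurations: Ca⁺ [Ar]4s¹, S⁺ [Ne]3s²3p³, C⁺ [He]2s²2p¹.
The numbers (kJ/mol): Na 4562, Ca 1145, S 2252, C 2353, Li 7298.
Hence IE_2: Ca < S < C < Na < Li.

Ca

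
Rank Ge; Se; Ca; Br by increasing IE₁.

Ca, Ge, Se, Br

Across a period the outer electron is held more tightly (higher IE₁); down a group it sits in a higher shell, more shielded, and comes off more easily.
All lie in period 4, so first ionization energy increases left to right.
So from lowest to highest: Ca < Ge < Se < Br.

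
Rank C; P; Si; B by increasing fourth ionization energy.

IE_4 is the cost of taking one more electron from the +3 cation: C³⁺ still has 1 valence electron; P³⁺ still has 2 valence electrons; Si³⁺ still has 1 valence electron; B³⁺ is the bare [He] core.
Pulling an electron out of a noble-gas core costs far more than removing a remaining valence electron, so B sits at the high end of IE_4.
Valence configurations: C³⁺ [He]2s¹, P³⁺ [Ne]3s², Si³⁺ [Ne]3s¹.
The numbers (kJ/mol): C 6223, P 4964, Si 4356, B 25026.
Overall IE_4 order: Si < P < C < B.

Si < P < C < B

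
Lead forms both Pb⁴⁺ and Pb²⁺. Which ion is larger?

Pb²⁺

Both ions have Z = 82 protons, but Pb⁴⁺ has lost more electrons, so its remaining electrons feel a larger effective nuclear charge per electron and are pulled in more tightly.
Higher positive charge → smaller ion, so Pb²⁺ > Pb⁴⁺.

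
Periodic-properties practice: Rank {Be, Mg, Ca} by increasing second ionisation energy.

Ca, Mg, Be

After 1 electron has been removed, what remains? Be⁺ still has 1 valence electron; Mg⁺ still has 1 valence electron; Ca⁺ still has 1 valence electron.
All are still removing valence electrons, so compare the +1 ions as you would atoms: IE_2 generally rises across a period (higher Z_eff) and falls down a group (larger shell), subject to the usual subshell exceptions.
Valence configurations: Be⁺ [He]2s¹, Mg⁺ [Ne]3s¹, Ca⁺ [Ar]4s¹.
Tabulated IE_2 (kJ/mol): Be 1757, Mg 1451, Ca 1145.
Hence IE_2: Ca < Mg < Be.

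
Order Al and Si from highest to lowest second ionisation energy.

Al > Si

IE_2 is the cost of taking one more electron from the +1 cation: Al⁺ still has 2 valence electrons; Si⁺ still has 3 valence electrons.
All are still removing valence electrons, so compare the +1 ions as you would atoms: IE_2 generally rises across a period (higher Z_eff) and falls down a group (larger shell), subject to the usual subshell exceptions.
Valence configurations: Al⁺ [Ne]3s², Si⁺ [Ne]3s²3p¹.
Si⁺ loses a lone 3p electron whereas Al⁺ must break into a filled 3s² pair, so IE_2(Al) > IE_2(Si) even though Si has the higher nuclear charge.
Approximate IE_2 values (kJ/mol): Al 1817, Si 1577.
Hence IE_2: Si < Al.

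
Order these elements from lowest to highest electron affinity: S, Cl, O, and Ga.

Adding an electron releases more energy for atoms nearer the top right (short of the noble gases).
These span different periods and groups, so the two trends combine.
O > Ga: both effects reinforce here, so O is clearly the higher of the two.
S > O: this pair runs against the simple trend — see the exception note.
Cl > S: both are in period 3; the period trend gives Cl the larger value.
Note the exception: S has a higher electron affinity than O, contrary to the simple trend — the compact 2p subshell of O repels the added electron more than S's larger 3p does.
Tabulated electron affinity (kJ/mol): O 141, S 200, Cl 349, Ga 29.
So from lowest to highest: Ga < O < S < Cl.

Ga < O < S < Cl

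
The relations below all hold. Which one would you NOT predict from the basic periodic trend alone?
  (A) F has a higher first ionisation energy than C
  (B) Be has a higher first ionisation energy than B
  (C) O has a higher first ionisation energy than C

The general trend: first ionisation energy increases across a period and decreases down a group.
(A) F (period 2, group 17) vs C (period 2, group 14): the stated order agrees with the simple trend.
(B) Be (period 2, group 2) vs B (period 2, group 13): the stated order contradicts the simple trend.
(C) O (period 2, group 16) vs C (period 2, group 14): the stated order agrees with the simple trend.
The exception is (B): removing B's lone 2p electron is easier than breaking Be's filled 2s².

(B)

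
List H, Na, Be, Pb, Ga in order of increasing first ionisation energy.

Na < Ga < Pb < Be < H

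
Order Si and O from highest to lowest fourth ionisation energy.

Consider each +3 ion: Si³⁺ still has 1 valence electron; O³⁺ still has 3 valence electrons.
All are still removing valence electrons, so compare the +3 ions as you would atoms: IE_4 generally rises across a period (higher Z_eff) and falls down a group (larger shell), subject to the usual subshell exceptions.
Valence configurations: Si³⁺ [Ne]3s¹, O³⁺ [He]2s²2p¹.
Approximate IE_4 values (kJ/mol): Si 4356, O 7469.
So the fourth ionization energies run Si < O.

O > Si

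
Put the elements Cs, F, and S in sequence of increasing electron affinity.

F is in period 2, group 17; S is in period 3, group 16; Cs is in period 6, group 1.
Atoms with high Z_eff and room in the valence shell (especially the halogens) have the most exothermic electron affinities.
Here both period and group differ, so the two effects have to be weighed against each other.
S > Cs: both effects reinforce here, so S is clearly the higher of the two.
F > S: relative to S, both the across-period and down-group shifts push F's electron affinity up.
For reference (kJ/mol): F 328, S 200, Cs 46.
So from lowest to highest: Cs < S < F.

Cs, S, F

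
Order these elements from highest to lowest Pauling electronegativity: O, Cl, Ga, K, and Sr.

O is in period 2, group 16; Cl is in period 3, group 17; K is in period 4, group 1; Ga is in period 4, group 13; Sr is in period 5, group 2.
EN rises left→right (higher Z_eff, smaller atoms) and falls top→bottom (larger, more shielded atoms).
These span different periods and groups, so the two trends combine.
Sr > K: the two effects oppose for this pair; the across-period effect wins (0.95 vs 0.82).
Ga > Sr: both effects reinforce here, so Ga is clearly the higher of the two.
Cl > Ga: both effects reinforce here, so Cl is clearly the higher of the two.
O > Cl: period and group pull opposite ways; the down-group shift dominates (3.44 vs 3.16).
Tabulated electronegativity (Pauling): O 3.44, Cl 3.16, K 0.82, Ga 1.81, Sr 0.95.
So from highest to lowest: O > Cl > Ga > Sr > K.

O > Cl > Ga > Sr > K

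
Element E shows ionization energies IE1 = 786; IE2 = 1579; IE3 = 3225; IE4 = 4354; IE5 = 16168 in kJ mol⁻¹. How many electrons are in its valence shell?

4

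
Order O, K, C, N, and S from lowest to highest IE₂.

S < C < N < K < O

IE_2 is the cost of taking one more electron from the +1 cation: O⁺ still has 5 valence electrons; K⁺ is the bare [Ar] core; C⁺ still has 3 valence electrons; N⁺ still has 4 valence electrons; S⁺ still has 5 valence electrons.
Usually core removal costs more than valence removal, but here the competition is close: a tightly held n=2 valence electron can cost more to remove than an n=3 core electron, so the actual values have to decide it.
Valence configurations: O⁺ [He]2s²2p³, C⁺ [He]2s²2p¹, N⁺ [He]2s²2p², S⁺ [Ne]3s²3p³.
Approximate IE_2 values (kJ/mol): O 3388, K 3052, C 2353, N 2856, S 2252.
Hence IE_2: S < C < N < K < O.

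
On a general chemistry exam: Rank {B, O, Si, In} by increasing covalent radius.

O < B < Si < In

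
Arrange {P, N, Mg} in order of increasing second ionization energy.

Mg < P < N

Consider each +1 ion: P⁺ still has 4 valence electrons; N⁺ still has 4 valence electrons; Mg⁺ still has 1 valence electron.
All are still removing valence electrons, so compare the +1 ions as you would atoms: IE_2 generally rises across a period (higher Z_eff) and falls down a group (larger shell), subject to the usual subshell exceptions.
Valence configurations: P⁺ [Ne]3s²3p², N⁺ [He]2s²2p², Mg⁺ [Ne]3s¹.
Approximate IE_2 values (kJ/mol): P 1907, N 2856, Mg 1451.
So the second ionization energies run Mg < P < N.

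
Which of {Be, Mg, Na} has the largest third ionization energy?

IE_3 is the cost of taking one more electron from the +2 cation: Be²⁺ is the bare [He] core; Mg²⁺ is the bare [Ne] core; Na²⁺ is already 1 electron into the core.
All of these are removing an electron from a noble-gas core or deeper; the smaller core (lower principal quantum number) is held far more tightly, and within a period the higher nuclear charge binds the same core more tightly.
Approximate IE_3 values (kJ/mol): Be 14849, Mg 7733, Na 6910.
Putting it together, IE_3: Na < Mg < Be.

Be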